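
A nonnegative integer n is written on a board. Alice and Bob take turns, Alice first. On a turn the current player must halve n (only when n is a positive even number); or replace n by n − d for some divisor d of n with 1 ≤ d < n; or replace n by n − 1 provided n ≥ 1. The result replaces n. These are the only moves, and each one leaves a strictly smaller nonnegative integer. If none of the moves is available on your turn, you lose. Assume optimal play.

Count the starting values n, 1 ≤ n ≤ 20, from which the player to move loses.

9

Positions with no move are L. A position that does have a move is losing for the player to move precisely when every available move leads to a winning position for the opponent. Fill in the labels:
n=0: no move → L
n=1: can move to 0, which is L ⇒ W
n=2: the only move is to 1(W), a W ⇒ L
n=3: can move to 2, which is L ⇒ W
n=4: can move to 2, which is L ⇒ W
n=5: the only move is to 4(W), a W ⇒ L
n=6: can move to 5, which is L ⇒ W
n=7: the only move is to 6(W), a W ⇒ L
n=8: can move to 7, which is L ⇒ W
n=9: moves to 6(W), 8(W); every one is W ⇒ L
n=10: can move to 5, which is L ⇒ W
n=11: the only move is to 10(W), a W ⇒ L
n=12: can move to 9, which is L ⇒ W
n=13: the only move is to 12(W), a W ⇒ L
n=14: can move to 7, which is L ⇒ W
n=15: moves to 10(W), 12(W), 14(W); every one is W ⇒ L
n=16: can move to 15, which is L ⇒ W
n=17: the only move is to 16(W), a W ⇒ L
n=18: can move to 9, which is L ⇒ W
n=19: the only move is to 18(W), a W ⇒ L
n=20: can move to 15, which is L ⇒ W
L entries with 1 ≤ n ≤ 20 (n=0 is outside the asked range and is not counted): n = 2, 5, 7, 9, 11, 13, 15, 17, 19; that makes 9.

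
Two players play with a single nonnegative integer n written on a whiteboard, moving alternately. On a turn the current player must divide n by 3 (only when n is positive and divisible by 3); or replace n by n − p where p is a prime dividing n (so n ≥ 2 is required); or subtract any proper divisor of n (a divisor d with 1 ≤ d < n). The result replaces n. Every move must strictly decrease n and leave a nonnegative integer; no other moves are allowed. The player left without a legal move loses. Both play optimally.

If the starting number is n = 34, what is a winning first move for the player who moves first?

Move to 32.

Work bottom-up. With no move the player to move loses. Otherwise the position is W if at least one move leads to an L position for the opponent, and L if every move leads to a W.
n=0: no move → L
n=1: no move → L
n=2: →0(L), so W
n=3: →0(L), so W
n=4: →2(W), 3(W) — all W, so L
n=5: →0(L), so W
n=6: →4(L), so W
n=7: →0(L), so W
n=8: →4(L), so W
n=9: →3(W), 6(W), 8(W) — all W, so L
n=10: →9(L), so W
n=11: →0(L), so W
n=12: →4(L), so W
n=13: →0(L), so W
n=14: →7(W), 12(W), 13(W) — all W, so L
n=15: →14(L), so W
n=16: →14(L), so W
n=17: →0(L), so W
n=18: →9(L), so W
n=19: →0(L), so W
n=20: →10(W), 15(W), 16(W), 18(W), 19(W) — all W, so L
n=21: →14(L), so W
n=22: →20(L), so W
n=23: →0(L), so W
n=24: →20(L), so W
n=25: →20(L), so W
n=26: →13(W), 24(W), 25(W) — all W, so L
n=27: →9(L), so W
n=28: →14(L), so W
n=29: →0(L), so W
n=30: →20(L), so W
n=31: →0(L), so W
n=32: →16(W), 24(W), 28(W), 30(W), 31(W) — all W, so L
n=33: →32(L), so W
n=34: →32(L), so W
From 34, the L positions reachable in one move are: 32.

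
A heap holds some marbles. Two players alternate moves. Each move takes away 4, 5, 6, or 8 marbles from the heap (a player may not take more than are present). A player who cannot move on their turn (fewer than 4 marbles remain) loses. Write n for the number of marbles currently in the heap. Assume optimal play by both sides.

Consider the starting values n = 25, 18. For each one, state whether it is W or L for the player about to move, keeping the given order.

25: L, 18: W

Positions with no move are L. A position that does have a move is losing for the player to move precisely when every available move leads to a winning position for the opponent. Fill in the labels:
n=0: no move → L
n=1: no move → L
n=2: no move → L
n=3: no move → L
n=4: W (go to 0, an L position)
n=5: W (go to 1, an L position)
n=6: W (go to 2, an L position)
n=7: W (go to 3, an L position)
n=8: W (go to 3, an L position)
n=9: W (go to 3, an L position)
n=10: W (go to 2, an L position)
n=11: W (go to 3, an L position)
n=12: L (options 8(W), 7(W), 6(W), 4(W) are all W)
n=13: L (options 9(W), 8(W), 7(W), 5(W) are all W)
n=14: L (options 10(W), 9(W), 8(W), 6(W) are all W)
n=15: L (options 11(W), 10(W), 9(W), 7(W) are all W)
n=16: W (go to 12, an L position)
n=17: W (go to 13, an L position)
n=18: W (go to 14, an L position)
n=19: W (go to 15, an L position)
n=20: W (go to 15, an L position)
n=21: W (go to 15, an L position)
n=22: W (go to 14, an L position)
n=23: W (go to 15, an L position)
n=24: L (options 20(W), 19(W), 18(W), 16(W) are all W)
n=25: L (options 21(W), 20(W), 19(W), 17(W) are all W)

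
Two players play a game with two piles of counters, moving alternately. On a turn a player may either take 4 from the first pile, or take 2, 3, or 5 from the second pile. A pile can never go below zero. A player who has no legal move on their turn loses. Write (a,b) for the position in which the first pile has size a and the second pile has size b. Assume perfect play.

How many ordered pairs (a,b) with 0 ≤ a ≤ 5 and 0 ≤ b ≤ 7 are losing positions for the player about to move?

Build the W/L table. Terminal = L. A non-terminal position is W if it has a move to some L; otherwise it is L.
Every move lowers a or b (never raises either), so fill the grid row by row in increasing a, and left to right within a row: each cell's successors are then already labelled.
      b=0  b=1  b=2  b=3  b=4  b=5  b=6  b=7
a=0:    L    L    W    W    W    W    W    L
a=1:    L    L    W    W    W    W    W    L
a=2:    L    L    W    W    W    W    W    L
a=3:    L    L    W    W    W    W    W    L
a=4:    W    W    L    L    W    W    W    W
a=5:    W    W    L    L    W    W    W    W
Cells with no legal move (terminal, hence L): (0,0), (0,1), (1,0), (1,1), (2,0), (2,1), (3,0), (3,1).
The remaining L cells, each justified by listing all of its moves:
(0,7): moves to (0,5)(W), (0,4)(W), (0,2)(W); every one is W ⇒ L
(1,7): moves to (1,5)(W), (1,4)(W), (1,2)(W); every one is W ⇒ L
(2,7): moves to (2,5)(W), (2,4)(W), (2,2)(W); every one is W ⇒ L
(3,7): moves to (3,5)(W), (3,4)(W), (3,2)(W); every one is W ⇒ L
(4,2): moves to (0,2)(W), (4,0)(W); every one is W ⇒ L
(4,3): moves to (0,3)(W), (4,1)(W), (4,0)(W); every one is W ⇒ L
(5,2): moves to (1,2)(W), (5,0)(W); every one is W ⇒ L
(5,3): moves to (1,3)(W), (5,1)(W), (5,0)(W); every one is W ⇒ L
Every other cell has at least one move into one of the L cells above, so it is W.
L cells per row: a=0: 3, a=1: 3, a=2: 3, a=3: 3, a=4: 2, a=5: 2; total 16.

16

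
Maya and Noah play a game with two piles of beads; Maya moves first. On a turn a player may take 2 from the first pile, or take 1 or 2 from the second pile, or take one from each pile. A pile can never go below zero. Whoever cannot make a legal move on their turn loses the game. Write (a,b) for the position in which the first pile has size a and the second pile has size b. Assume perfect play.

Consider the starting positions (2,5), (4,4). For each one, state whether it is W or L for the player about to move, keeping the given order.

(2,5): L, (4,4): W

Compute win/loss labels from the base case upward. A position with no move is L. Any other position is W if it can reach an L in one move, else L.
No move ever increases a pile, so every position that can arise here has a ≤ 4 and b ≤ 5; it is enough to label the cells with 0 ≤ a ≤ 4 and 0 ≤ b ≤ 5.
Every move lowers a or b (never raises either), so fill the grid row by row in increasing a, and left to right within a row: each cell's successors are then already labelled.
      b=0  b=1  b=2  b=3  b=4  b=5
a=0:    L    W    W    L    W    W
a=1:    L    W    W    L    W    W
a=2:    W    W    L    W    W    L
a=3:    W    L    W    W    L    W
a=4:    L    W    W    L    W    W
Cells with no legal move (terminal, hence L): (0,0), (1,0).
The remaining L cells, each justified by listing all of its moves:
(0,3): only reaches (0,2)(W), (0,1)(W), all W → L
(1,3): only reaches (1,2)(W), (1,1)(W), (0,2)(W), all W → L
(2,2): only reaches (0,2)(W), (2,1)(W), (2,0)(W), (1,1)(W), all W → L
(2,5): only reaches (0,5)(W), (2,4)(W), (2,3)(W), (1,4)(W), all W → L
(3,1): only reaches (1,1)(W), (3,0)(W), (2,0)(W), all W → L
(3,4): only reaches (1,4)(W), (3,3)(W), (3,2)(W), (2,3)(W), all W → L
(4,0): only reaches (2,0)(W), which is W → L
(4,3): only reaches (2,3)(W), (4,2)(W), (4,1)(W), (3,2)(W), all W → L
Every other cell has at least one move into one of the L cells above, so it is W.
(2,5): one of the L cells justified above, so L
(4,4): the move to (4,3) reaches an L cell, so W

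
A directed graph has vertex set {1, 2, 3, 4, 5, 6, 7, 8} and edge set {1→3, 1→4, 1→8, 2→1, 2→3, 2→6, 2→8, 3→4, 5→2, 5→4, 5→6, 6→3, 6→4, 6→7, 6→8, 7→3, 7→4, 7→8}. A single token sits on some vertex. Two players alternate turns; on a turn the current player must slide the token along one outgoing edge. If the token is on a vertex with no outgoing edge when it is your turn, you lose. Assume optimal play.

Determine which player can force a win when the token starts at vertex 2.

The first player wins.

Work bottom-up. With no move the player to move loses. Otherwise the position is W if at least one move leads to an L position for the opponent, and L if every move leads to a W.
Every edge goes from a vertex to one that appears earlier in the order 8, 4, 3, 1, 7, 6, 2, 5, so processing vertices in that order labels each vertex after all of its successors.
8: no outgoing edge → L
4: no outgoing edge → L
3: can move to 4, which is L ⇒ W
1: can move to 4, which is L ⇒ W
7: can move to 4, which is L ⇒ W
6: can move to 4, which is L ⇒ W
2: can move to 8, which is L ⇒ W
5: can move to 4, which is L ⇒ W
From 2 the player to move can move to 8, reaching an L position.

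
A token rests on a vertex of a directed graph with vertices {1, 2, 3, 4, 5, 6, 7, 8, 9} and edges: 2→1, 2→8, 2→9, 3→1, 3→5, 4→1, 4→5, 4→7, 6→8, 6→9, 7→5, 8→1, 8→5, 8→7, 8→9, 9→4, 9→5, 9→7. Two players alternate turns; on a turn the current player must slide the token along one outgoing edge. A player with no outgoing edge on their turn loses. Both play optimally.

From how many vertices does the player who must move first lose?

Use the standard recursion: the mover loses at a terminal position; elsewhere, the mover wins exactly when some move hands the opponent an L position.
Every edge goes from a vertex to one that appears earlier in the order 1, 5, 7, 4, 9, 8, 2, 6, 3, so processing vertices in that order labels each vertex after all of its successors.
1: no outgoing edge → L
5: no outgoing edge → L
7: can move to 5, which is L ⇒ W
4: can move to 5, which is L ⇒ W
9: can move to 5, which is L ⇒ W
8: can move to 5, which is L ⇒ W
2: can move to 1, which is L ⇒ W
6: moves to 8(W), 9(W); every one is W ⇒ L
3: can move to 5, which is L ⇒ W
The L vertices are 1, 5, 6; that is 3 in all.

3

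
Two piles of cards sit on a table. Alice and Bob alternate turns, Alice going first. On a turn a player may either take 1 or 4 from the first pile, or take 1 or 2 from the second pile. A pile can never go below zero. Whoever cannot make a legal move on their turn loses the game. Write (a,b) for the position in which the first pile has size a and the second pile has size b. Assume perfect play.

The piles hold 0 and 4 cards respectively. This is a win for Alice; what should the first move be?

Move to (0,3).

Compute win/loss labels from the base case upward. A position with no move is L. Any other position is W if it can reach an L in one move, else L.
No move ever increases a pile, so every position that can arise here has a ≤ 0 and b ≤ 4; it is enough to label the cells with 0 ≤ a ≤ 0 and 0 ≤ b ≤ 4.
Every move lowers a or b (never raises either), so fill the grid row by row in increasing a, and left to right within a row: each cell's successors are then already labelled.
      b=0  b=1  b=2  b=3  b=4
a=0:    L    W    W    L    W
Cells with no legal move (terminal, hence L): (0,0).
The remaining L cells, each justified by listing all of its moves:
(0,3): only reaches (0,2)(W), (0,1)(W), all W → L
Every other cell has at least one move into one of the L cells above, so it is W.
From (0,4), the L positions reachable in one move are: (0,3).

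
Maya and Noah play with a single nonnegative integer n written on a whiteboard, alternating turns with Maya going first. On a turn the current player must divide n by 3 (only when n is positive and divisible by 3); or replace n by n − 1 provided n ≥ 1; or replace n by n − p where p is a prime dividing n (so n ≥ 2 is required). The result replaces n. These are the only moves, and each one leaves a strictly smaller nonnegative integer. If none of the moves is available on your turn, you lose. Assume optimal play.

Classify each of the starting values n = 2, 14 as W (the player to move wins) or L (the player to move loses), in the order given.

2: W, 14: L

Use the standard recursion: the mover loses at a terminal position; elsewhere, the mover wins exactly when some move hands the opponent an L position.
n=0: no move → L
n=1: reaches L-position 0 → W
n=2: reaches L-position 0 → W
n=3: reaches L-position 0 → W
n=4: only reaches 2(W), 3(W), all W → L
n=5: reaches L-position 0 → W
n=6: reaches L-position 4 → W
n=7: reaches L-position 0 → W
n=8: only reaches 6(W), 7(W), all W → L
n=9: reaches L-position 8 → W
n=10: reaches L-position 8 → W
n=11: reaches L-position 0 → W
n=12: reaches L-position 4 → W
n=13: reaches L-position 0 → W
n=14: only reaches 7(W), 12(W), 13(W), all W → L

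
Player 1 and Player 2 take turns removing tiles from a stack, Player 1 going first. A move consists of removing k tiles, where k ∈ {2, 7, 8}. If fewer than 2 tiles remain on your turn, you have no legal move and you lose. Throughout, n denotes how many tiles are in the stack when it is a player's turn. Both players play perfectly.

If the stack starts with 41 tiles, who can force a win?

Player 1 wins.

Use the standard recursion: the mover loses at a terminal position; elsewhere, the mover wins exactly when some move hands the opponent an L position.
n=0: no move → L
n=1: no move → L
n=2: W (go to 0, an L position)
n=3: W (go to 1, an L position)
n=4: L (sole option 2(W) is W)
n=5: L (sole option 3(W) is W)
n=6: W (go to 4, an L position)
n=7: W (go to 5, an L position)
n=8: W (go to 1, an L position)
n=9: W (go to 1, an L position)
n=10: L (options 8(W), 3(W), 2(W) are all W)
n=11: W (go to 4, an L position)
n=12: W (go to 10, an L position)
n=13: W (go to 5, an L position)
n=14: L (options 12(W), 7(W), 6(W) are all W)
n=15: L (options 13(W), 8(W), 7(W) are all W)
n=16: W (go to 14, an L position)
n=17: W (go to 15, an L position)
n=18: W (go to 10, an L position)
n=19: L (options 17(W), 12(W), 11(W) are all W)
n=20: L (options 18(W), 13(W), 12(W) are all W)
n=21: W (go to 19, an L position)
n=22: W (go to 20, an L position)
n=23: W (go to 15, an L position)
n=24: L (options 22(W), 17(W), 16(W) are all W)
n=25: L (options 23(W), 18(W), 17(W) are all W)
n=26: W (go to 24, an L position)
n=27: W (go to 25, an L position)
n=28: W (go to 20, an L position)
n=29: L (options 27(W), 22(W), 21(W) are all W)
n=30: L (options 28(W), 23(W), 22(W) are all W)
n=31: W (go to 29, an L position)
n=32: W (go to 30, an L position)
n=33: W (go to 25, an L position)
n=34: L (options 32(W), 27(W), 26(W) are all W)
n=35: L (options 33(W), 28(W), 27(W) are all W)
n=36: W (go to 34, an L position)
n=37: W (go to 35, an L position)
n=38: W (go to 30, an L position)
n=39: L (options 37(W), 32(W), 31(W) are all W)
n=40: L (options 38(W), 33(W), 32(W) are all W)
n=41: W (go to 39, an L position)
The starting position 41 is W: Player 1 should remove 2, leaving 39, handing over an L position.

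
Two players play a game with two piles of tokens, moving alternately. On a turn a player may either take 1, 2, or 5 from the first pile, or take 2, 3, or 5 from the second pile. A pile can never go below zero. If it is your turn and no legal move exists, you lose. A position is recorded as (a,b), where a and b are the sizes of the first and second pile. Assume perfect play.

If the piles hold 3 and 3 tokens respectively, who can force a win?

Work bottom-up. With no move the player to move loses. Otherwise the position is W if at least one move leads to an L position for the opponent, and L if every move leads to a W.
No move ever increases a pile, so every position that can arise here has a ≤ 3 and b ≤ 3; it is enough to label the cells with 0 ≤ a ≤ 3 and 0 ≤ b ≤ 3.
Every move lowers a or b (never raises either), so fill the grid row by row in increasing a, and left to right within a row: each cell's successors are then already labelled.
      b=0  b=1  b=2  b=3
a=0:    L    L    W    W
a=1:    W    W    L    L
a=2:    W    W    W    W
a=3:    L    L    W    W
Cells with no legal move (terminal, hence L): (0,0), (0,1).
The remaining L cells, each justified by listing all of its moves:
(1,2): only reaches (0,2)(W), (1,0)(W), all W → L
(1,3): only reaches (0,3)(W), (1,1)(W), (1,0)(W), all W → L
(3,0): only reaches (2,0)(W), (1,0)(W), all W → L
(3,1): only reaches (2,1)(W), (1,1)(W), all W → L
Every other cell has at least one move into one of the L cells above, so it is W.
From (3,3) the player to move can move to (1,3), reaching an L position.

The first player wins.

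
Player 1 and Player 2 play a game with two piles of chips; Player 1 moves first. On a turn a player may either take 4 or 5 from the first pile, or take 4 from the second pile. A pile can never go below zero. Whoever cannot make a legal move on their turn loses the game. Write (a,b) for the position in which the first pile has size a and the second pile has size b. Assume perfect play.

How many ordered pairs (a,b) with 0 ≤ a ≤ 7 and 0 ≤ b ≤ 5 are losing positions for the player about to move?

Label each position W (a win for the player to move) or L (a loss). A position with no legal move is L; any other position is W exactly when some move reaches an L, and L when every move reaches a W.
Every move lowers a or b (never raises either), so fill the grid row by row in increasing a, and left to right within a row: each cell's successors are then already labelled.
      b=0  b=1  b=2  b=3  b=4  b=5
a=0:    L    L    L    L    W    W
a=1:    L    L    L    L    W    W
a=2:    L    L    L    L    W    W
a=3:    L    L    L    L    W    W
a=4:    W    W    W    W    L    L
a=5:    W    W    W    W    L    L
a=6:    W    W    W    W    L    L
a=7:    W    W    W    W    L    L
Cells with no legal move (terminal, hence L): (0,0), (0,1), (0,2), (0,3), (1,0), (1,1), (1,2), (1,3), (2,0), (2,1), (2,2), (2,3), (3,0), (3,1), (3,2), (3,3).
The remaining L cells, each justified by listing all of its moves:
(4,4): L (options (0,4)(W), (4,0)(W) are all W)
(4,5): L (options (0,5)(W), (4,1)(W) are all W)
(5,4): L (options (1,4)(W), (0,4)(W), (5,0)(W) are all W)
(5,5): L (options (1,5)(W), (0,5)(W), (5,1)(W) are all W)
(6,4): L (options (2,4)(W), (1,4)(W), (6,0)(W) are all W)
(6,5): L (options (2,5)(W), (1,5)(W), (6,1)(W) are all W)
(7,4): L (options (3,4)(W), (2,4)(W), (7,0)(W) are all W)
(7,5): L (options (3,5)(W), (2,5)(W), (7,1)(W) are all W)
Every other cell has at least one move into one of the L cells above, so it is W.
L cells per row: a=0: 4, a=1: 4, a=2: 4, a=3: 4, a=4: 2, a=5: 2, a=6: 2, a=7: 2; total 24.

24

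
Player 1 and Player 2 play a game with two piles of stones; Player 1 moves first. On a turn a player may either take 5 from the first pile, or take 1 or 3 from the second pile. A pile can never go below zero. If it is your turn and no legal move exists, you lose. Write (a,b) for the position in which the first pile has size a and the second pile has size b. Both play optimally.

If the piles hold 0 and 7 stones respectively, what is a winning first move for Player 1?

Move to (0,6).

Build the W/L table. Terminal = L. A non-terminal position is W if it has a move to some L; otherwise it is L.
No move ever increases a pile, so every position that can arise here has a ≤ 0 and b ≤ 7; it is enough to label the cells with 0 ≤ a ≤ 0 and 0 ≤ b ≤ 7.
Every move lowers a or b (never raises either), so fill the grid row by row in increasing a, and left to right within a row: each cell's successors are then already labelled.
      b=0  b=1  b=2  b=3  b=4  b=5  b=6  b=7
a=0:    L    W    L    W    L    W    L    W
Cells with no legal move (terminal, hence L): (0,0).
The remaining L cells, each justified by listing all of its moves:
(0,2): L (sole option (0,1)(W) is W)
(0,4): L (options (0,3)(W), (0,1)(W) are all W)
(0,6): L (options (0,5)(W), (0,3)(W) are all W)
Every other cell has at least one move into one of the L cells above, so it is W.
From (0,7), the L positions reachable in one move are: (0,6), (0,4). Any move reaching one of these is winning.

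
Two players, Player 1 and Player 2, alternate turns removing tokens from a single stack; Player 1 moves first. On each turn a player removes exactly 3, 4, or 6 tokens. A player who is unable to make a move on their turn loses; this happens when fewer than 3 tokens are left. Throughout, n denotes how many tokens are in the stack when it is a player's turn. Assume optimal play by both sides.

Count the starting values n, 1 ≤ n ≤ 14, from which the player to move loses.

5

Classify positions by backward induction: terminal positions (no move available) are L. From any other position, the mover wins iff some move reaches an L.
n=0: no move → L
n=1: no move → L
n=2: no move → L
n=3: W (go to 0, an L position)
n=4: W (go to 1, an L position)
n=5: W (go to 2, an L position)
n=6: W (go to 2, an L position)
n=7: W (go to 1, an L position)
n=8: W (go to 2, an L position)
n=9: L (options 6(W), 5(W), 3(W) are all W)
n=10: L (options 7(W), 6(W), 4(W) are all W)
n=11: L (options 8(W), 7(W), 5(W) are all W)
n=12: W (go to 9, an L position)
n=13: W (go to 10, an L position)
n=14: W (go to 11, an L position)
L entries with 1 ≤ n ≤ 14 (n=0 is outside the asked range and is not counted): n = 1, 2, 9, 10, 11; that makes 5.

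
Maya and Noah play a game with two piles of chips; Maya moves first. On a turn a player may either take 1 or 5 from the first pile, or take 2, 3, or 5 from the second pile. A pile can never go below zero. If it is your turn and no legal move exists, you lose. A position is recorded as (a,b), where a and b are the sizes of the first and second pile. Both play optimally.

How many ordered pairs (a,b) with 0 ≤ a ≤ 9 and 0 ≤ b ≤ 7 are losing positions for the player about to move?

Build the W/L table. Terminal = L. A non-terminal position is W if it has a move to some L; otherwise it is L.
Every move lowers a or b (never raises either), so fill the grid row by row in increasing a, and left to right within a row: each cell's successors are then already labelled.
      b=0  b=1  b=2  b=3  b=4  b=5  b=6  b=7
a=0:    L    L    W    W    W    W    W    L
a=1:    W    W    L    L    W    W    W    W
a=2:    L    L    W    W    W    W    W    L
a=3:    W    W    L    L    W    W    W    W
a=4:    L    L    W    W    W    W    W    L
a=5:    W    W    L    L    W    W    W    W
a=6:    L    L    W    W    W    W    W    L
a=7:    W    W    L    L    W    W    W    W
a=8:    L    L    W    W    W    W    W    L
a=9:    W    W    L    L    W    W    W    W
Cells with no legal move (terminal, hence L): (0,0), (0,1).
The remaining L cells, each justified by listing all of its moves:
(0,7): L (options (0,5)(W), (0,4)(W), (0,2)(W) are all W)
(1,2): L (options (0,2)(W), (1,0)(W) are all W)
(1,3): L (options (0,3)(W), (1,1)(W), (1,0)(W) are all W)
(2,0): L (sole option (1,0)(W) is W)
(2,1): L (sole option (1,1)(W) is W)
(2,7): L (options (1,7)(W), (2,5)(W), (2,4)(W), (2,2)(W) are all W)
(3,2): L (options (2,2)(W), (3,0)(W) are all W)
(3,3): L (options (2,3)(W), (3,1)(W), (3,0)(W) are all W)
(4,0): L (sole option (3,0)(W) is W)
(4,1): L (sole option (3,1)(W) is W)
(4,7): L (options (3,7)(W), (4,5)(W), (4,4)(W), (4,2)(W) are all W)
(5,2): L (options (4,2)(W), (0,2)(W), (5,0)(W) are all W)
(5,3): L (options (4,3)(W), (0,3)(W), (5,1)(W), (5,0)(W) are all W)
(6,0): L (options (5,0)(W), (1,0)(W) are all W)
(6,1): L (options (5,1)(W), (1,1)(W) are all W)
(6,7): L (options (5,7)(W), (1,7)(W), (6,5)(W), (6,4)(W), (6,2)(W) are all W)
(7,2): L (options (6,2)(W), (2,2)(W), (7,0)(W) are all W)
(7,3): L (options (6,3)(W), (2,3)(W), (7,1)(W), (7,0)(W) are all W)
(8,0): L (options (7,0)(W), (3,0)(W) are all W)
(8,1): L (options (7,1)(W), (3,1)(W) are all W)
(8,7): L (options (7,7)(W), (3,7)(W), (8,5)(W), (8,4)(W), (8,2)(W) are all W)
(9,2): L (options (8,2)(W), (4,2)(W), (9,0)(W) are all W)
(9,3): L (options (8,3)(W), (4,3)(W), (9,1)(W), (9,0)(W) are all W)
Every other cell has at least one move into one of the L cells above, so it is W.
L cells per row: a=0: 3, a=1: 2, a=2: 3, a=3: 2, a=4: 3, a=5: 2, a=6: 3, a=7: 2, a=8: 3, a=9: 2; total 25.

25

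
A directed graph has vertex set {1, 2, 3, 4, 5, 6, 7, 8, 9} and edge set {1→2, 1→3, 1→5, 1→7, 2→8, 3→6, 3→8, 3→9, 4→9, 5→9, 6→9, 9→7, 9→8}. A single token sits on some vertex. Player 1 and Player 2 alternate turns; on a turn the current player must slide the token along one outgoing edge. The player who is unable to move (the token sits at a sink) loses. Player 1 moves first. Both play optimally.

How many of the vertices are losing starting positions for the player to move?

5

Compute win/loss labels from the base case upward. A position with no move is L. Any other position is W if it can reach an L in one move, else L.
Every edge goes from a vertex to one that appears earlier in the order 8, 7, 2, 9, 6, 5, 3, 4, 1, so processing vertices in that order labels each vertex after all of its successors.
8: no outgoing edge → L
7: no outgoing edge → L
2: reaches L-position 8 → W
9: reaches L-position 7 → W
6: only reaches 9(W), which is W → L
5: only reaches 9(W), which is W → L
3: reaches L-position 6 → W
4: only reaches 9(W), which is W → L
1: reaches L-position 5 → W
The L vertices are 4, 5, 6, 7, 8; that is 5 in all.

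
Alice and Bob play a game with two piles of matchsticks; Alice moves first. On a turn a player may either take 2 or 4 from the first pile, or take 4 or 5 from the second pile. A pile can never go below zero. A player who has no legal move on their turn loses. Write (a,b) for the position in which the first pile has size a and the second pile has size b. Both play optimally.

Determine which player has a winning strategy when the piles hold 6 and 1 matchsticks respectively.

Positions with no move are L. A position that does have a move is losing for the player to move precisely when every available move leads to a winning position for the opponent. Fill in the labels:
No move ever increases a pile, so every position that can arise here has a ≤ 6 and b ≤ 1; it is enough to label the cells with 0 ≤ a ≤ 6 and 0 ≤ b ≤ 1.
Every move lowers a or b (never raises either), so fill the grid row by row in increasing a, and left to right within a row: each cell's successors are then already labelled.
      b=0  b=1
a=0:    L    L
a=1:    L    L
a=2:    W    W
a=3:    W    W
a=4:    W    W
a=5:    W    W
a=6:    L    L
Cells with no legal move (terminal, hence L): (0,0), (0,1), (1,0), (1,1).
The remaining L cells, each justified by listing all of its moves:
(6,0): only reaches (4,0)(W), (2,0)(W), all W → L
(6,1): only reaches (4,1)(W), (2,1)(W), all W → L
Every other cell has at least one move into one of the L cells above, so it is W.
The starting position (6,1) is L: whatever Alice does, the opponent receives a W position.

Bob wins.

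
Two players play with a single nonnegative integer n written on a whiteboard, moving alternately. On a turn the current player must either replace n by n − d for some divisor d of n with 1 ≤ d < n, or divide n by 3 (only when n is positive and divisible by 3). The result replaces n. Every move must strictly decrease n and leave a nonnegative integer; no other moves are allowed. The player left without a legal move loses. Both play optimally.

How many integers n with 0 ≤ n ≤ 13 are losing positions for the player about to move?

7

Classify positions by backward induction: terminal positions (no move available) are L. From any other position, the mover wins iff some move reaches an L.
n=0: no move → L
n=1: no move → L
n=2: reaches L-position 1 → W
n=3: reaches L-position 1 → W
n=4: only reaches 2(W), 3(W), all W → L
n=5: reaches L-position 4 → W
n=6: reaches L-position 4 → W
n=7: only reaches 6(W), which is W → L
n=8: reaches L-position 4 → W
n=9: only reaches 3(W), 6(W), 8(W), all W → L
n=10: reaches L-position 9 → W
n=11: only reaches 10(W), which is W → L
n=12: reaches L-position 4 → W
n=13: only reaches 12(W), which is W → L
L entries with 0 ≤ n ≤ 13: n = 0, 1, 4, 7, 9, 11, 13; that makes 7.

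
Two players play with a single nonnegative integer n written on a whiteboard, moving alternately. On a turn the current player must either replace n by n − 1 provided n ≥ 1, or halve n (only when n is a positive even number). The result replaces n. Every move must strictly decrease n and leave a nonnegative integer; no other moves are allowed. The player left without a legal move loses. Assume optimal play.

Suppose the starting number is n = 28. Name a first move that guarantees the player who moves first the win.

Compute win/loss labels from the base case upward. A position with no move is L. Any other position is W if it can reach an L in one move, else L.
n=0: no move → L
n=1: reaches L-position 0 → W
n=2: only reaches 1(W), which is W → L
n=3: reaches L-position 2 → W
n=4: reaches L-position 2 → W
n=5: only reaches 4(W), which is W → L
n=6: reaches L-position 5 → W
n=7: only reaches 6(W), which is W → L
n=8: reaches L-position 7 → W
n=9: only reaches 8(W), which is W → L
n=10: reaches L-position 5 → W
n=11: only reaches 10(W), which is W → L
n=12: reaches L-position 11 → W
n=13: only reaches 12(W), which is W → L
n=14: reaches L-position 7 → W
n=15: only reaches 14(W), which is W → L
n=16: reaches L-position 15 → W
n=17: only reaches 16(W), which is W → L
n=18: reaches L-position 9 → W
n=19: only reaches 18(W), which is W → L
n=20: reaches L-position 19 → W
n=21: only reaches 20(W), which is W → L
n=22: reaches L-position 11 → W
n=23: only reaches 22(W), which is W → L
n=24: reaches L-position 23 → W
n=25: only reaches 24(W), which is W → L
n=26: reaches L-position 13 → W
n=27: only reaches 26(W), which is W → L
n=28: reaches L-position 27 → W
From 28, the L positions reachable in one move are: 27.

Move to 27.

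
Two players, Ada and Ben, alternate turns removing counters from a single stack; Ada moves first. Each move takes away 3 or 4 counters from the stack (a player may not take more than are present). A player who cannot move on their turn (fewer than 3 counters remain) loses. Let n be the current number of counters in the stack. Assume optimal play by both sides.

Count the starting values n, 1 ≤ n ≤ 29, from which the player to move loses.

13

Classify positions by backward induction: terminal positions (no move available) are L. From any other position, the mover wins iff some move reaches an L.
n=0: no move → L
n=1: no move → L
n=2: no move → L
n=3: W (go to 0, an L position)
n=4: W (go to 1, an L position)
n=5: W (go to 2, an L position)
n=6: W (go to 2, an L position)
n=7: L (options 4(W), 3(W) are all W)
n=8: L (options 5(W), 4(W) are all W)
n=9: L (options 6(W), 5(W) are all W)
n=10: W (go to 7, an L position)
n=11: W (go to 8, an L position)
n=12: W (go to 9, an L position)
n=13: W (go to 9, an L position)
n=14: L (options 11(W), 10(W) are all W)
n=15: L (options 12(W), 11(W) are all W)
n=16: L (options 13(W), 12(W) are all W)
n=17: W (go to 14, an L position)
n=18: W (go to 15, an L position)
n=19: W (go to 16, an L position)
n=20: W (go to 16, an L position)
n=21: L (options 18(W), 17(W) are all W)
n=22: L (options 19(W), 18(W) are all W)
n=23: L (options 20(W), 19(W) are all W)
n=24: W (go to 21, an L position)
n=25: W (go to 22, an L position)
n=26: W (go to 23, an L position)
n=27: W (go to 23, an L position)
n=28: L (options 25(W), 24(W) are all W)
n=29: L (options 26(W), 25(W) are all W)
L entries with 1 ≤ n ≤ 29 (n=0 is outside the asked range and is not counted): n = 1, 2, 7, 8, 9, 14, 15, 16, 21, 22, 23, 28, 29; that makes 13.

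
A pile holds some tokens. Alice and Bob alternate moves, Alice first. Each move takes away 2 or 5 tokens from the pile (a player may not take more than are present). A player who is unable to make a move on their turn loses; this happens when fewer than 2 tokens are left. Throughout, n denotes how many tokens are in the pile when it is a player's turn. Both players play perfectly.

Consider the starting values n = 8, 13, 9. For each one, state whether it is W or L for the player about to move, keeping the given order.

8: L, 13: W, 9: W

Use the standard recursion: the mover loses at a terminal position; elsewhere, the mover wins exactly when some move hands the opponent an L position.
n=0: no move → L
n=1: no move → L
n=2: reaches L-position 0 → W
n=3: reaches L-position 1 → W
n=4: only reaches 2(W), which is W → L
n=5: reaches L-position 0 → W
n=6: reaches L-position 4 → W
n=7: only reaches 5(W), 2(W), all W → L
n=8: only reaches 6(W), 3(W), all W → L
n=9: reaches L-position 7 → W
n=10: reaches L-position 8 → W
n=11: only reaches 9(W), 6(W), all W → L
n=12: reaches L-position 7 → W
n=13: reaches L-position 11 → W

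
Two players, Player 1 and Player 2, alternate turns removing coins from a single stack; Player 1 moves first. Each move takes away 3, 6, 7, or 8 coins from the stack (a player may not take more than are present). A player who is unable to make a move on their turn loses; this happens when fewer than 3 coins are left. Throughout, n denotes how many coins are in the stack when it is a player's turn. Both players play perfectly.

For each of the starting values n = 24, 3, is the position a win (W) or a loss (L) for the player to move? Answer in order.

Label each position W (a win for the player to move) or L (a loss). A position with no legal move is L; any other position is W exactly when some move reaches an L, and L when every move reaches a W.
n=0: no move → L
n=1: no move → L
n=2: no move → L
n=3: W (go to 0, an L position)
n=4: W (go to 1, an L position)
n=5: W (go to 2, an L position)
n=6: W (go to 0, an L position)
n=7: W (go to 1, an L position)
n=8: W (go to 2, an L position)
n=9: W (go to 2, an L position)
n=10: W (go to 2, an L position)
n=11: L (options 8(W), 5(W), 4(W), 3(W) are all W)
n=12: L (options 9(W), 6(W), 5(W), 4(W) are all W)
n=13: L (options 10(W), 7(W), 6(W), 5(W) are all W)
n=14: W (go to 11, an L position)
n=15: W (go to 12, an L position)
n=16: W (go to 13, an L position)
n=17: W (go to 11, an L position)
n=18: W (go to 12, an L position)
n=19: W (go to 13, an L position)
n=20: W (go to 13, an L position)
n=21: W (go to 13, an L position)
n=22: L (options 19(W), 16(W), 15(W), 14(W) are all W)
n=23: L (options 20(W), 17(W), 16(W), 15(W) are all W)
n=24: L (options 21(W), 18(W), 17(W), 16(W) are all W)

24: L, 3: W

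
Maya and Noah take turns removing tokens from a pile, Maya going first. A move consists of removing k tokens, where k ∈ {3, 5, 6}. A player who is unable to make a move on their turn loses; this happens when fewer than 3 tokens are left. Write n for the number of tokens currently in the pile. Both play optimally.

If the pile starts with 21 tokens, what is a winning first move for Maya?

Remove 3, leaving 18.

Classify positions by backward induction: terminal positions (no move available) are L. From any other position, the mover wins iff some move reaches an L.
n=0: no move → L
n=1: no move → L
n=2: no move → L
n=3: reaches L-position 0 → W
n=4: reaches L-position 1 → W
n=5: reaches L-position 2 → W
n=6: reaches L-position 1 → W
n=7: reaches L-position 2 → W
n=8: reaches L-position 2 → W
n=9: only reaches 6(W), 4(W), 3(W), all W → L
n=10: only reaches 7(W), 5(W), 4(W), all W → L
n=11: only reaches 8(W), 6(W), 5(W), all W → L
n=12: reaches L-position 9 → W
n=13: reaches L-position 10 → W
n=14: reaches L-position 11 → W
n=15: reaches L-position 10 → W
n=16: reaches L-position 11 → W
n=17: reaches L-position 11 → W
n=18: only reaches 15(W), 13(W), 12(W), all W → L
n=19: only reaches 16(W), 14(W), 13(W), all W → L
n=20: only reaches 17(W), 15(W), 14(W), all W → L
n=21: reaches L-position 18 → W
From 21, the L positions reachable in one move are: 18.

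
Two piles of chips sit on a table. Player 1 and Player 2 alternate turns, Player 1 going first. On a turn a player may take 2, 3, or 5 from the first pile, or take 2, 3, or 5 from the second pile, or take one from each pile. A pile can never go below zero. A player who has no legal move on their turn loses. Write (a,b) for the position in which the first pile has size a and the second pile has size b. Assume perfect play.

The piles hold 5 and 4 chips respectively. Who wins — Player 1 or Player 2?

Player 2 wins.

Compute win/loss labels from the base case upward. A position with no move is L. Any other position is W if it can reach an L in one move, else L.
No move ever increases a pile, so every position that can arise here has a ≤ 5 and b ≤ 4; it is enough to label the cells with 0 ≤ a ≤ 5 and 0 ≤ b ≤ 4.
Every move lowers a or b (never raises either), so fill the grid row by row in increasing a, and left to right within a row: each cell's successors are then already labelled.
      b=0  b=1  b=2  b=3  b=4
a=0:    L    L    W    W    W
a=1:    L    W    W    W    L
a=2:    W    W    L    L    W
a=3:    W    W    L    W    W
a=4:    W    L    W    W    W
a=5:    W    W    W    W    L
Cells with no legal move (terminal, hence L): (0,0), (0,1), (1,0).
The remaining L cells, each justified by listing all of its moves:
(1,4): L (options (1,2)(W), (1,1)(W), (0,3)(W) are all W)
(2,2): L (options (0,2)(W), (2,0)(W), (1,1)(W) are all W)
(2,3): L (options (0,3)(W), (2,1)(W), (2,0)(W), (1,2)(W) are all W)
(3,2): L (options (1,2)(W), (0,2)(W), (3,0)(W), (2,1)(W) are all W)
(4,1): L (options (2,1)(W), (1,1)(W), (3,0)(W) are all W)
(5,4): L (options (3,4)(W), (2,4)(W), (0,4)(W), (5,2)(W), (5,1)(W), (4,3)(W) are all W)
Every other cell has at least one move into one of the L cells above, so it is W.
Every move from (5,4) reaches a W position, so the mover loses.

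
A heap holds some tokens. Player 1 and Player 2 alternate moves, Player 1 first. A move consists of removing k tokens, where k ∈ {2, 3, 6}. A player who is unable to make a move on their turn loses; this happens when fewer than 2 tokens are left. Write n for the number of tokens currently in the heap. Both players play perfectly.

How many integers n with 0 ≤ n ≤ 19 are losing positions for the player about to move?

8

Use the standard recursion: the mover loses at a terminal position; elsewhere, the mover wins exactly when some move hands the opponent an L position.
n=0: no move → L
n=1: no move → L
n=2: →0(L), so W
n=3: →1(L), so W
n=4: →1(L), so W
n=5: →3(W), 2(W) — all W, so L
n=6: →0(L), so W
n=7: →5(L), so W
n=8: →5(L), so W
n=9: →7(W), 6(W), 3(W) — all W, so L
n=10: →8(W), 7(W), 4(W) — all W, so L
n=11: →9(L), so W
n=12: →10(L), so W
n=13: →10(L), so W
n=14: →12(W), 11(W), 8(W) — all W, so L
n=15: →9(L), so W
n=16: →14(L), so W
n=17: →14(L), so W
n=18: →16(W), 15(W), 12(W) — all W, so L
n=19: →17(W), 16(W), 13(W) — all W, so L
L entries with 0 ≤ n ≤ 19: n = 0, 1, 5, 9, 10, 14, 18, 19; that makes 8.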